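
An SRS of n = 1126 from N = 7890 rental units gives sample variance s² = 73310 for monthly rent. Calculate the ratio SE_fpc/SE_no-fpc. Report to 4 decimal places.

0.9259

f = n/N = 1126/7890 = 0.14271229.
SE_no-fpc = √(s²/n) = 8.0688644; SE_fpc = √((1−f)s²/n) = 7.470948.
Ratio = √(1−f) = 0.92589832.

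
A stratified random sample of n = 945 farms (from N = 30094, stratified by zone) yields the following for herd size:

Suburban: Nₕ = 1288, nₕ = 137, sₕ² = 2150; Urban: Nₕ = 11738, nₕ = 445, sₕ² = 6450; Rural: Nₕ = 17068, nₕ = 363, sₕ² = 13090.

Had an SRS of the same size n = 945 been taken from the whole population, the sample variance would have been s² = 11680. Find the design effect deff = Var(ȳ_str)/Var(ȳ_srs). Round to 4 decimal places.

1.1277

Var(ȳ_str) = Σ Wₕ²(1−fₕ)sₕ²/nₕ with Wₕ = Nₕ/30094:
  Suburban: (1288/30094)²·(1−137/1288)·2150/137 = 0.025689121
  Urban: (11738/30094)²·(1−445/11738)·6450/445 = 2.1215013
  Rural: (17068/30094)²·(1−363/17068)·13090/363 = 11.352782
  → Var(ȳ_str) = 13.499972.
Var(ȳ_srs) = (1 − 945/30094)·11680/945 = 11.971671.
deff = 13.499972 / 11.971671 = 1.1277.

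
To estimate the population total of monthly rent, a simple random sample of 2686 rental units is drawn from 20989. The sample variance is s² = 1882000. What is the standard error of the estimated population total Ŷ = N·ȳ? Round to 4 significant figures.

518800

Var(Ŷ) = N²·Var(ȳ) = N²·(1 − n/N)·s²/n.
f = 2686/20989 = 0.12797179; Var(ȳ) = 0.87202821·1882000/2686 = 611.00413.
Var(Ŷ) = 20989² · 611.00413 = 2.6917061 × 10^11.
SE(Ŷ) = √(2.6917061 × 10^11) = 518800.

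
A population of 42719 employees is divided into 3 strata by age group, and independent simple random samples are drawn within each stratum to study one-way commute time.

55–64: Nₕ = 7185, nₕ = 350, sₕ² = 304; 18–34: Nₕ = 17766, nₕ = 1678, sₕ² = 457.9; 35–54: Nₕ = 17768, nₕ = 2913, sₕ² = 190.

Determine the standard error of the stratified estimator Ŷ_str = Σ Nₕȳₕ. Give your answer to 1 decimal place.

11741.7

Var(Ŷ_str) = Σₕ Nₕ²(1 − fₕ)sₕ²/nₕ.
55–64: 7185²·(1 − 350/7185)·304/350 = 4.2655087 × 10^7.
18–34: 17766²·(1 − 1678/17766)·457.9/1678 = 7.7995654 × 10^7.
35–54: 17768²·(1 − 2913/17768)·190/2913 = 1.7215685 × 10^7.
Sum = 1.3786643 × 10^8.
SE = √(1.3786643 × 10^8) = 11741.7.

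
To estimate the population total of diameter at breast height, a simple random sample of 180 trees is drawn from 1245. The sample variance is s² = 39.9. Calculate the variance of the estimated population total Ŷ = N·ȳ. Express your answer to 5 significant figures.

Var(Ŷ) = N²·Var(ȳ) = N²·(1 − n/N)·s²/n.
f = 180/1245 = 0.14457831; Var(ȳ) = 0.85542169·39.9/180 = 0.18961847.
Var(Ŷ) = 1245² · 0.18961847 = 293913.37.

293910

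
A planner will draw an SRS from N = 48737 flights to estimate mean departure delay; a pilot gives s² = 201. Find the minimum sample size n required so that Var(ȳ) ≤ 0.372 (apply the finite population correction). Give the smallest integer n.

535

Without fpc, n₀ = s²/D = 201/0.372 = 540.3226.
With fpc, (1 − n/N)·s²/n ≤ D requires n ≥ n₀/(1 + n₀/N) = 540.3226/(1 + 540.3226/48737) = 534.3980.
Rounding up, n = 535.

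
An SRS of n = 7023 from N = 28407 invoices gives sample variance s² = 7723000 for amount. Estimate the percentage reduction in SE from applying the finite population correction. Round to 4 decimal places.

f = n/N = 7023/28407 = 0.24722780.
SE_no-fpc = √(s²/n) = 33.16131; SE_fpc = √((1−f)s²/n) = 28.771564.
Ratio = √(1−f) = 0.86762446. Reduction = 100·(1 − 0.86762446) = 13.2376%.

13.2376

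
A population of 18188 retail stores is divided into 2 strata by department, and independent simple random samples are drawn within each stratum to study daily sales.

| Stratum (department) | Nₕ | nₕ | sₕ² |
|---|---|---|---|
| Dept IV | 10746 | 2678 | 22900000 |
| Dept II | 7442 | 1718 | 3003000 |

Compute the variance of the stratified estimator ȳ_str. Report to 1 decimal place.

Var(ȳ_str) = Σₕ Wₕ²(1 − fₕ)sₕ²/nₕ with Wₕ = Nₕ/N, N = 18188.
Dept IV: Wₕ = 0.59082912; term = 0.59082912²·(1 − 0.24920901)·22900000/2678 = 2241.1336.
Dept II: Wₕ = 0.40917088; term = 0.40917088²·(1 − 0.23085192)·3003000/1718 = 225.0876.
Sum = 2466.2212.

2466.2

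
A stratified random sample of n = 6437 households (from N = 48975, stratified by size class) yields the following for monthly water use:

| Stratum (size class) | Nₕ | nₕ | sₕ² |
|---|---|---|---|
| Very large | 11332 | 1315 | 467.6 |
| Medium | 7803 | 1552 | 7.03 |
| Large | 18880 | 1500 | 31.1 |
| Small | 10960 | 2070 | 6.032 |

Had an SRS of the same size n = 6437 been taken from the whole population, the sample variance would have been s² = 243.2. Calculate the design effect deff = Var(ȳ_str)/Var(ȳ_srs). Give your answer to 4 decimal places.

0.6057

Var(ȳ_str) = Σ Wₕ²(1−fₕ)sₕ²/nₕ with Wₕ = Nₕ/48975:
  Very large: (11332/48975)²·(1−1315/11332)·467.6/1315 = 0.016828449
  Medium: (7803/48975)²·(1−1552/7803)·7.03/1552 = 9.2114039 × 10^-5
  Large: (18880/48975)²·(1−1500/18880)·31.1/1500 = 0.0028364296
  Small: (10960/48975)²·(1−2070/10960)·6.032/2070 = 1.1837348 × 10^-4
  → Var(ȳ_str) = 0.019875366.
Var(ȳ_srs) = (1 − 6437/48975)·243.2/6437 = 0.032815776.
deff = 0.019875366 / 0.032815776 = 0.6057.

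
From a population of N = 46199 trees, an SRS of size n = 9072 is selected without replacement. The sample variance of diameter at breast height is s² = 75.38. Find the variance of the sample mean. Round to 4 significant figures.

0.006677

Under SRS without replacement, Var(ȳ) = (1 − f)·s²/n with f = n/N = 9072/46199 = 0.19636789.
Var(ȳ) = (1 − 0.19636789)·75.38/9072 = 0.80363211·0.0083090829 = 0.0066774458.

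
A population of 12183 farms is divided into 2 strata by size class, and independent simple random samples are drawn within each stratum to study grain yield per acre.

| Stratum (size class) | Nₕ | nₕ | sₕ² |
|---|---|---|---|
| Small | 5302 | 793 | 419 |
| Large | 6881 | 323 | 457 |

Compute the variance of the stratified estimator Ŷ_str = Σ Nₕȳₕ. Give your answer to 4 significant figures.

Var(Ŷ_str) = Σₕ Nₕ²(1 − fₕ)sₕ²/nₕ.
Small: 5302²·(1 − 793/5302)·419/793 = 1.2631671 × 10^7.
Large: 6881²·(1 − 323/6881)·457/323 = 6.3846434 × 10^7.
Sum = 7.6478105 × 10^7.

7.648 × 10^7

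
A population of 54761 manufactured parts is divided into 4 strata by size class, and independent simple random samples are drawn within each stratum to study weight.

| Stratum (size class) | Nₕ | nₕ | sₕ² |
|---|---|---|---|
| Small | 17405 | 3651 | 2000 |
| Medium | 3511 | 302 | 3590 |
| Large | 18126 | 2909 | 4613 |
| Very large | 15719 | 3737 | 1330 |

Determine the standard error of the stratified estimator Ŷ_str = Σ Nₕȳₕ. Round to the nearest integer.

27740

Var(Ŷ_str) = Σₕ Nₕ²(1 − fₕ)sₕ²/nₕ.
Small: 17405²·(1 − 3651/17405)·2000/3651 = 1.3113578 × 10^8.
Medium: 3511²·(1 − 302/3511)·3590/302 = 1.3393314 × 10^8.
Large: 18126²·(1 − 2909/18126)·4613/2909 = 4.3739191 × 10^8.
Very large: 15719²·(1 − 3737/15719)·1330/3737 = 6.7032092 × 10^7.
Sum = 7.6949292 × 10^8.
SE = √(7.6949292 × 10^8) = 27740.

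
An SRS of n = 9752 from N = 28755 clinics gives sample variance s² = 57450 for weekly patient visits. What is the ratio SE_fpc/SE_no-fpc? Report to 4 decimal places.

f = n/N = 9752/28755 = 0.33914102.
SE_no-fpc = √(s²/n) = 2.4271587; SE_fpc = √((1−f)s²/n) = 1.9731158.
Ratio = √(1−f) = 0.81293233.

0.8129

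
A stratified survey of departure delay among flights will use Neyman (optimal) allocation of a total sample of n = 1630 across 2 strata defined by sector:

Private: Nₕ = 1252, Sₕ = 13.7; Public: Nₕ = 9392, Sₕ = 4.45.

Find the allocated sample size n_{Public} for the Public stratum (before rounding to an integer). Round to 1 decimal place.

1155.7

Neyman allocation: nₕ = n·NₕSₕ / Σⱼ NⱼSⱼ.
Σ NⱼSⱼ = 1252·13.7 + 9392·4.45 = 58946.8.
n_{Public} = 1630·9392·4.45 / 58946.8 = 1155.7.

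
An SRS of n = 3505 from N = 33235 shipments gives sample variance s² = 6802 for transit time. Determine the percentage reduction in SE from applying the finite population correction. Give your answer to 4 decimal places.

f = n/N = 3505/33235 = 0.10546111.
SE_no-fpc = √(s²/n) = 1.3930744; SE_fpc = √((1−f)s²/n) = 1.3175707.
Ratio = √(1−f) = 0.94580066. Reduction = 100·(1 − 0.94580066) = 5.4199%.

5.4199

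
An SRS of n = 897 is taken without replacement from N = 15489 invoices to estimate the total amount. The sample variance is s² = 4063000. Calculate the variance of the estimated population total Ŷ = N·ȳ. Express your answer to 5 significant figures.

1.0237 × 10^12

Var(Ŷ) = N²·Var(ȳ) = N²·(1 − n/N)·s²/n.
f = 897/15489 = 0.05791207; Var(ȳ) = 0.94208793·4063000/897 = 4267.2277.
Var(Ŷ) = 15489² · 4267.2277 = 1.0237468 × 10^12.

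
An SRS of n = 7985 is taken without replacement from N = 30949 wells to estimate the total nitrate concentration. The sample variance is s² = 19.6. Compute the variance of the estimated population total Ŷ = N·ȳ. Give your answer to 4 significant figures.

1.745 × 10^6

Var(Ŷ) = N²·Var(ȳ) = N²·(1 − n/N)·s²/n.
f = 7985/30949 = 0.25800511; Var(ȳ) = 0.74199489·19.6/7985 = 0.0018213024.
Var(Ŷ) = 30949² · 0.0018213024 = 1.7445174 × 10^6.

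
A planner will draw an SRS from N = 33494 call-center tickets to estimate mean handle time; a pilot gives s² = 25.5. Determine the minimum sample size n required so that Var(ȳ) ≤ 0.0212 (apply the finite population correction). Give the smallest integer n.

Without fpc, n₀ = s²/D = 25.5/0.0212 = 1202.8302.
With fpc, (1 − n/N)·s²/n ≤ D requires n ≥ n₀/(1 + n₀/N) = 1202.8302/(1 + 1202.8302/33494) = 1161.1319.
Rounding up, n = 1162.

1162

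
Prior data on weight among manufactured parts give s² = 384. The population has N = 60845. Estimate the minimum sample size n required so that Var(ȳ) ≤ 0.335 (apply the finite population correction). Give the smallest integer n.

Without fpc, n₀ = s²/D = 384/0.335 = 1146.2687.
With fpc, (1 − n/N)·s²/n ≤ D requires n ≥ n₀/(1 + n₀/N) = 1146.2687/(1 + 1146.2687/60845) = 1125.0733.
Rounding up, n = 1126.

1126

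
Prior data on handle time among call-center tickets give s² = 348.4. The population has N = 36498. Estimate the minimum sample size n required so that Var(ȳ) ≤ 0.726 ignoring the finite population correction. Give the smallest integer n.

480

Without fpc, n₀ = s²/D = 348.4/0.726 = 479.8898.
Rounding up, n = 480.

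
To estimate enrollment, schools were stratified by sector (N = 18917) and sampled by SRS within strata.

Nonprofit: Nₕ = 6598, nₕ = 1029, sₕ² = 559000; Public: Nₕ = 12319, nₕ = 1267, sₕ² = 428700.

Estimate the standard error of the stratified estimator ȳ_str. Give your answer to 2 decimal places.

Var(ȳ_str) = Σₕ Wₕ²(1 − fₕ)sₕ²/nₕ with Wₕ = Nₕ/N, N = 18917.
Nonprofit: Wₕ = 0.34878681; term = 0.34878681²·(1 − 0.15595635)·559000/1029 = 55.780376.
Public: Wₕ = 0.65121319; term = 0.65121319²·(1 − 0.10284926)·428700/1267 = 128.73264.
Sum = 184.51302.
SE = √(184.51302) = 13.58.

13.58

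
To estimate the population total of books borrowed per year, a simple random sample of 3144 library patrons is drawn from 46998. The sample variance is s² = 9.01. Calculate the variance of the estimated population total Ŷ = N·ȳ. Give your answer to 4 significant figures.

5.907 × 10^6

Var(Ŷ) = N²·Var(ȳ) = N²·(1 − n/N)·s²/n.
f = 3144/46998 = 0.06689646; Var(ȳ) = 0.93310354·9.01/3144 = 0.0026740658.
Var(Ŷ) = 46998² · 0.0026740658 = 5.9065086 × 10^6.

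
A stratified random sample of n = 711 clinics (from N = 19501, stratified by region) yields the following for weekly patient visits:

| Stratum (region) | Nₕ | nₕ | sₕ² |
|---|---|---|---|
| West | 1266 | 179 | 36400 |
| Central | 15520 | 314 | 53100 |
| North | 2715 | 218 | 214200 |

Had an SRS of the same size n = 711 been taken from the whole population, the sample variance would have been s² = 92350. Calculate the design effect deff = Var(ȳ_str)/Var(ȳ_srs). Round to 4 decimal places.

0.9844

Var(ȳ_str) = Σ Wₕ²(1−fₕ)sₕ²/nₕ with Wₕ = Nₕ/19501:
  West: (1266/19501)²·(1−179/1266)·36400/179 = 0.73586448
  Central: (15520/19501)²·(1−314/15520)·53100/314 = 104.94405
  North: (2715/19501)²·(1−218/2715)·214200/218 = 17.516107
  → Var(ȳ_str) = 123.19602.
Var(ȳ_srs) = (1 − 711/19501)·92350/711 = 125.15183.
deff = 123.19602 / 125.15183 = 0.9844.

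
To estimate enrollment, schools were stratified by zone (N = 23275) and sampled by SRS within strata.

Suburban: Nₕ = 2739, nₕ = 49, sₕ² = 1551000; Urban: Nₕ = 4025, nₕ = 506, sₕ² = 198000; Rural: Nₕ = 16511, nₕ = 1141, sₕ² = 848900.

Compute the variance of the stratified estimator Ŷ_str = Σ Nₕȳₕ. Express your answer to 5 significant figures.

4.2757 × 10^11

Var(Ŷ_str) = Σₕ Nₕ²(1 − fₕ)sₕ²/nₕ.
Suburban: 2739²·(1 − 49/2739)·1551000/49 = 2.3321691 × 10^11.
Urban: 4025²·(1 − 506/4025)·198000/506 = 5.542425 × 10^9.
Rural: 16511²·(1 − 1141/16511)·848900/1141 = 1.8880702 × 10^11.
Sum = 4.2756636 × 10^11.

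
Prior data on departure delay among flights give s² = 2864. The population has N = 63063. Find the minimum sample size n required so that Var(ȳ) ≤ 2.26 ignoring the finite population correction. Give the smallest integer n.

1268

Without fpc, n₀ = s²/D = 2864/2.26 = 1267.2566.
Rounding up, n = 1268.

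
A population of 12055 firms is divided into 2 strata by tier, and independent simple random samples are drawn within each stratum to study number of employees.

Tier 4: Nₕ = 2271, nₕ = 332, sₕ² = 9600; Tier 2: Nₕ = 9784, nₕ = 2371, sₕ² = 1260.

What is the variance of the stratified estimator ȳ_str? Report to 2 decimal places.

1.14

Var(ȳ_str) = Σₕ Wₕ²(1 − fₕ)sₕ²/nₕ with Wₕ = Nₕ/N, N = 12055.
Tier 4: Wₕ = 0.18838656; term = 0.18838656²·(1 − 0.14619111)·9600/332 = 0.87618066.
Tier 2: Wₕ = 0.81161344; term = 0.81161344²·(1 − 0.24233442)·1260/2371 = 0.26522533.
Sum = 1.141406.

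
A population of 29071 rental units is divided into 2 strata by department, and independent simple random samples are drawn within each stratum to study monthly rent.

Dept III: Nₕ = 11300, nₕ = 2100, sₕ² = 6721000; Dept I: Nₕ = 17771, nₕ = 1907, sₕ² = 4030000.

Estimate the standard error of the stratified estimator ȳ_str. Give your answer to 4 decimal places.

33.1458

Var(ȳ_str) = Σₕ Wₕ²(1 − fₕ)sₕ²/nₕ with Wₕ = Nₕ/N, N = 29071.
Dept III: Wₕ = 0.38870352; term = 0.38870352²·(1 − 0.18584071)·6721000/2100 = 393.69593.
Dept I: Wₕ = 0.61129648; term = 0.61129648²·(1 − 0.10730966)·4030000/1907 = 704.95108.
Sum = 1098.647.
SE = √(1098.647) = 33.1458.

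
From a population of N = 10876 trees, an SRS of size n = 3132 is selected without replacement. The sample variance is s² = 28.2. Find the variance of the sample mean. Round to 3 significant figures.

0.00641

Under SRS without replacement, Var(ȳ) = (1 − f)·s²/n with f = n/N = 3132/10876 = 0.28797352.
Var(ȳ) = (1 − 0.28797352)·28.2/3132 = 0.71202648·0.0090038314 = 0.0064109664.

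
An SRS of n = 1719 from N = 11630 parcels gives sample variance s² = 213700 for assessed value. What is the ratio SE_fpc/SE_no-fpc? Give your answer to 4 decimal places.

f = n/N = 1719/11630 = 0.14780739.
SE_no-fpc = √(s²/n) = 11.149729; SE_fpc = √((1−f)s²/n) = 10.292792.
Ratio = √(1−f) = 0.92314279.

0.9231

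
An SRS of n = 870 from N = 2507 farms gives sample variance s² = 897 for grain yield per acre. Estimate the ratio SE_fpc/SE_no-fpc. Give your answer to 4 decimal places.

f = n/N = 870/2507 = 0.34702832.
SE_no-fpc = √(s²/n) = 1.0153987; SE_fpc = √((1−f)s²/n) = 0.82050979.
Ratio = √(1−f) = 0.80806663.

0.8081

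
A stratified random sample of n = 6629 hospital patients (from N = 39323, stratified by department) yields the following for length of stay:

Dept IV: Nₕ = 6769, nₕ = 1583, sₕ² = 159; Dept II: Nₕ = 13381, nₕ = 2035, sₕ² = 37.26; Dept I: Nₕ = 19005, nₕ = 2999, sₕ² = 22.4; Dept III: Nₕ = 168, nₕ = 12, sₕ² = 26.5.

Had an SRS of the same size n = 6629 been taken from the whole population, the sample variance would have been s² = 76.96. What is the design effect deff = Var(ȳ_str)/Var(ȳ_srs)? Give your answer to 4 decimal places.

0.5786

Var(ȳ_str) = Σ Wₕ²(1−fₕ)sₕ²/nₕ with Wₕ = Nₕ/39323:
  Dept IV: (6769/39323)²·(1−1583/6769)·159/1583 = 0.0022802368
  Dept II: (13381/39323)²·(1−2035/13381)·37.26/2035 = 0.001797697
  Dept I: (19005/39323)²·(1−2999/19005)·22.4/2999 = 0.0014693625
  Dept III: (168/39323)²·(1−12/168)·26.5/12 = 3.7428741 × 10^-5
  → Var(ȳ_str) = 0.005584725.
Var(ȳ_srs) = (1 − 6629/39323)·76.96/6629 = 0.0096524699.
deff = 0.005584725 / 0.0096524699 = 0.5786.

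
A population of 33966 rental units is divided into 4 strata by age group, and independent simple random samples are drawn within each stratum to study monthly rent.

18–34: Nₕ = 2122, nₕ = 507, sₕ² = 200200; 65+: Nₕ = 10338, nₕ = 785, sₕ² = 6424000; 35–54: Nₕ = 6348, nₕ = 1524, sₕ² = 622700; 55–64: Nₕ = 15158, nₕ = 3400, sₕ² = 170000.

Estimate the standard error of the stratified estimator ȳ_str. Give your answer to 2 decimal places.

26.84

Var(ȳ_str) = Σₕ Wₕ²(1 − fₕ)sₕ²/nₕ with Wₕ = Nₕ/N, N = 33966.
18–34: Wₕ = 0.06247424; term = 0.06247424²·(1 − 0.23892554)·200200/507 = 1.1729654.
65+: Wₕ = 0.30436319; term = 0.30436319²·(1 − 0.07593345)·6424000/785 = 700.52457.
35–54: Wₕ = 0.18689278; term = 0.18689278²·(1 − 0.24007561)·622700/1524 = 10.845493.
55–64: Wₕ = 0.44626980; term = 0.44626980²·(1 − 0.22430400)·170000/3400 = 7.7242541.
Sum = 720.26728.
SE = √(720.26728) = 26.84.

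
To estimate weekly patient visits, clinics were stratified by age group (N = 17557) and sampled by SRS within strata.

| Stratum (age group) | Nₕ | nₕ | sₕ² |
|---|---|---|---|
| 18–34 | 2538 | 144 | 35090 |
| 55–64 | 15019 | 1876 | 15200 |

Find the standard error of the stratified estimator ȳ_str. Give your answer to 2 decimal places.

Var(ȳ_str) = Σₕ Wₕ²(1 − fₕ)sₕ²/nₕ with Wₕ = Nₕ/N, N = 17557.
18–34: Wₕ = 0.14455773; term = 0.14455773²·(1 − 0.05673759)·35090/144 = 4.8032592.
55–64: Wₕ = 0.85544227; term = 0.85544227²·(1 − 0.12490845)·15200/1876 = 5.1885459.
Sum = 9.9918051.
SE = √(9.9918051) = 3.16.

3.16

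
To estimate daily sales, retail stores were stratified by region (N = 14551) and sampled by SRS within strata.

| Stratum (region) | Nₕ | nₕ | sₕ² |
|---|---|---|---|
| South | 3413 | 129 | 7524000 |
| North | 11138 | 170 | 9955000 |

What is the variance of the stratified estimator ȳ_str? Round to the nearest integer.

Var(ȳ_str) = Σₕ Wₕ²(1 − fₕ)sₕ²/nₕ with Wₕ = Nₕ/N, N = 14551.
South: Wₕ = 0.23455433; term = 0.23455433²·(1 − 0.03779666)·7524000/129 = 3087.5417.
North: Wₕ = 0.76544567; term = 0.76544567²·(1 − 0.01526306)·9955000/170 = 33786.353.
Sum = 36873.895.

36874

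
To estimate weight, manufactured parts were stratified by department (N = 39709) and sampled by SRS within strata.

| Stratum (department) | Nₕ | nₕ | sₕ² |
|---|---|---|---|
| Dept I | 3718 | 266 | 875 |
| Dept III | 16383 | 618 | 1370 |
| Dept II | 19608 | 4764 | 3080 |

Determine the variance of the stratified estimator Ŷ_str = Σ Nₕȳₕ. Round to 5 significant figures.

Var(Ŷ_str) = Σₕ Nₕ²(1 − fₕ)sₕ²/nₕ.
Dept I: 3718²·(1 − 266/3718)·875/266 = 4.2218868 × 10^7.
Dept III: 16383²·(1 − 618/16383)·1370/618 = 5.7255801 × 10^8.
Dept II: 19608²·(1 − 4764/19608)·3080/4764 = 1.8817556 × 10^8.
Sum = 8.0295244 × 10^8.

8.0295 × 10^8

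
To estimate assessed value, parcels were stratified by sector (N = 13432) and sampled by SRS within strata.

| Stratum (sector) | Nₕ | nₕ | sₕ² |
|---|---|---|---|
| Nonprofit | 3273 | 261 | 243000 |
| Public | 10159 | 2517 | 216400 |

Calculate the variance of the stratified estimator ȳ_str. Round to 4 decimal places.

Var(ȳ_str) = Σₕ Wₕ²(1 − fₕ)sₕ²/nₕ with Wₕ = Nₕ/N, N = 13432.
Nonprofit: Wₕ = 0.24367183; term = 0.24367183²·(1 − 0.07974335)·243000/261 = 50.872769.
Public: Wₕ = 0.75632817; term = 0.75632817²·(1 − 0.24776061)·216400/2517 = 36.995651.
Sum = 87.86842.

87.8684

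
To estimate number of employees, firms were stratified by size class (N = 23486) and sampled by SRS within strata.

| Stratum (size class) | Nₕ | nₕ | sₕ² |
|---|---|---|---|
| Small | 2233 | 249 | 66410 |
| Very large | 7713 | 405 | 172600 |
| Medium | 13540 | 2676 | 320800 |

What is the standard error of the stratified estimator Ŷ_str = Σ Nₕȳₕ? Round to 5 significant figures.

206970

Var(Ŷ_str) = Σₕ Nₕ²(1 − fₕ)sₕ²/nₕ.
Small: 2233²·(1 − 249/2233)·66410/249 = 1.1815838 × 10^9.
Very large: 7713²·(1 − 405/7713)·172600/405 = 2.4021916 × 10^10.
Medium: 13540²·(1 − 2676/13540)·320800/2676 = 1.7634237 × 10^10.
Sum = 4.2837737 × 10^10.
SE = √(4.2837737 × 10^10) = 206970.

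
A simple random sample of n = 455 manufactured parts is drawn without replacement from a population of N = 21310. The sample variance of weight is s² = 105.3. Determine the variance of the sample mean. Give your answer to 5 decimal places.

0.22649

Under SRS without replacement, Var(ȳ) = (1 − f)·s²/n with f = n/N = 455/21310 = 0.02135148.
Var(ȳ) = (1 − 0.02135148)·105.3/455 = 0.97864852·0.23142857 = 0.22648723.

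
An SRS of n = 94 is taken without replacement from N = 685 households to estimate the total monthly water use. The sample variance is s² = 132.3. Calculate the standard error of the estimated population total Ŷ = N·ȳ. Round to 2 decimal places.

Var(Ŷ) = N²·Var(ȳ) = N²·(1 − n/N)·s²/n.
f = 94/685 = 0.13722628; Var(ȳ) = 0.86277372·132.3/94 = 1.2143081.
Var(Ŷ) = 685² · 1.2143081 = 569783.72.
SE(Ŷ) = √(569783.72) = 754.84.

754.84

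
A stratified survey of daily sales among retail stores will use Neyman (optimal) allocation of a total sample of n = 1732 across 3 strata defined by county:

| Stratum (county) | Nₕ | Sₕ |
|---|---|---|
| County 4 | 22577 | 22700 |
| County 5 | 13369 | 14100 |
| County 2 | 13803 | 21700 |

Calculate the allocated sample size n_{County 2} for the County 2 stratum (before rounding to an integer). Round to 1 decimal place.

518.5

Neyman allocation: nₕ = n·NₕSₕ / Σⱼ NⱼSⱼ.
Σ NⱼSⱼ = 22577·22700 + 13369·14100 + 13803·21700 = 1.0005259 × 10^9.
n_{County 2} = 1732·13803·21700 / (1.0005259 × 10^9) = 518.5.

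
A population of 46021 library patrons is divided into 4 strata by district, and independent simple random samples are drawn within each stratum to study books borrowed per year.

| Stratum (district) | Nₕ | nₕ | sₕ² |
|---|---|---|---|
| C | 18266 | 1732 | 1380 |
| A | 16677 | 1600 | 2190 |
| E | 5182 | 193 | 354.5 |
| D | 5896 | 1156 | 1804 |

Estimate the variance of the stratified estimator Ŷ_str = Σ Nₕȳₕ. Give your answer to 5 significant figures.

6.7589 × 10^8

Var(Ŷ_str) = Σₕ Nₕ²(1 − fₕ)sₕ²/nₕ.
C: 18266²·(1 − 1732/18266)·1380/1732 = 2.4063156 × 10^8.
A: 16677²·(1 − 1600/16677)·2190/1600 = 3.4415731 × 10^8.
E: 5182²·(1 − 193/5182)·354.5/193 = 4.7486465 × 10^7.
D: 5896²·(1 − 1156/5896)·1804/1156 = 4.3612855 × 10^7.
Sum = 6.7588819 × 10^8.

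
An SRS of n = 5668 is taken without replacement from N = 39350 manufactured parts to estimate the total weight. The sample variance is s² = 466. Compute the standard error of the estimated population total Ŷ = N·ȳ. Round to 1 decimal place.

Var(Ŷ) = N²·Var(ȳ) = N²·(1 − n/N)·s²/n.
f = 5668/39350 = 0.14404066; Var(ȳ) = 0.85595934·466/5668 = 0.07037351.
Var(Ŷ) = 39350² · 0.07037351 = 1.0896793 × 10^8.
SE(Ŷ) = √(1.0896793 × 10^8) = 10438.8.

10438.8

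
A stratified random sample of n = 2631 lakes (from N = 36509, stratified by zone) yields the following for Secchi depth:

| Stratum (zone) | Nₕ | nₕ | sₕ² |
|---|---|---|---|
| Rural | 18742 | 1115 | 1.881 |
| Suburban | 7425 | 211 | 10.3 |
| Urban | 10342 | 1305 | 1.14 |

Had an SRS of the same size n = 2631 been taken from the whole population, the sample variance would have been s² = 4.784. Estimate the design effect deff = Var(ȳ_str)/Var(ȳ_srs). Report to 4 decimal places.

Var(ȳ_str) = Σ Wₕ²(1−fₕ)sₕ²/nₕ with Wₕ = Nₕ/36509:
  Rural: (18742/36509)²·(1−1115/18742)·1.881/1115 = 4.1812717 × 10^-4
  Suburban: (7425/36509)²·(1−211/7425)·10.3/211 = 0.001961677
  Urban: (10342/36509)²·(1−1305/10342)·1.14/1305 = 6.1252424 × 10^-5
  → Var(ȳ_str) = 0.0024410566.
Var(ȳ_srs) = (1 − 2631/36509)·4.784/2631 = 0.0016872838.
deff = 0.0024410566 / 0.0016872838 = 1.4467.

1.4467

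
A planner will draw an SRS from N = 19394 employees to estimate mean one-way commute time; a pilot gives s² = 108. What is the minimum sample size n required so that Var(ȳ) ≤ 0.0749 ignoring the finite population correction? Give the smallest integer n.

1442

Without fpc, n₀ = s²/D = 108/0.0749 = 1441.9226.
Rounding up, n = 1442.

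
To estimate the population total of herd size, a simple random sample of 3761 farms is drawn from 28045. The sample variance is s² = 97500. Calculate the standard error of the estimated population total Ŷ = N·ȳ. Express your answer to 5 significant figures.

Var(Ŷ) = N²·Var(ȳ) = N²·(1 − n/N)·s²/n.
f = 3761/28045 = 0.13410590; Var(ȳ) = 0.86589410·97500/3761 = 22.447401.
Var(Ŷ) = 28045² · 22.447401 = 1.7655375 × 10^10.
SE(Ŷ) = √(1.7655375 × 10^10) = 132870.

132870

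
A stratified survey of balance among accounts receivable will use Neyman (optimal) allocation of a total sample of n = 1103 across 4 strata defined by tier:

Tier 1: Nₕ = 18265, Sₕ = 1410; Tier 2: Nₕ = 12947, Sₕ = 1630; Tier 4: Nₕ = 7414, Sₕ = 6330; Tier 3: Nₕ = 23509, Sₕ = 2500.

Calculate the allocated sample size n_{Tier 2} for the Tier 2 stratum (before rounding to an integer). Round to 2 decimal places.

152.58

Neyman allocation: nₕ = n·NₕSₕ / Σⱼ NⱼSⱼ.
Σ NⱼSⱼ = 18265·1410 + 12947·1630 + 7414·6330 + 23509·2500 = 1.5256038 × 10^8.
n_{Tier 2} = 1103·12947·1630 / (1.5256038 × 10^8) = 152.58.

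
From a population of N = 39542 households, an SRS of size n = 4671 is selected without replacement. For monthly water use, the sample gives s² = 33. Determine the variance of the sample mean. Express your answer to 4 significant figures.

0.006230

Under SRS without replacement, Var(ȳ) = (1 − f)·s²/n with f = n/N = 4671/39542 = 0.11812756.
Var(ȳ) = (1 − 0.11812756)·33/4671 = 0.88187244·0.0070648683 = 0.0062303127.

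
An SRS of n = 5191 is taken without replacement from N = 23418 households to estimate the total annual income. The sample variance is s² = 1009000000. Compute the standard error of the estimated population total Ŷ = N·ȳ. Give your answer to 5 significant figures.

9.1086 × 10^6

Var(Ŷ) = N²·Var(ȳ) = N²·(1 − n/N)·s²/n.
f = 5191/23418 = 0.22166709; Var(ȳ) = 0.77833291·1009000000/5191 = 151288.36.
Var(Ŷ) = 23418² · 151288.36 = 8.2966949 × 10^13.
SE(Ŷ) = √(8.2966949 × 10^13) = 9.1086 × 10^6.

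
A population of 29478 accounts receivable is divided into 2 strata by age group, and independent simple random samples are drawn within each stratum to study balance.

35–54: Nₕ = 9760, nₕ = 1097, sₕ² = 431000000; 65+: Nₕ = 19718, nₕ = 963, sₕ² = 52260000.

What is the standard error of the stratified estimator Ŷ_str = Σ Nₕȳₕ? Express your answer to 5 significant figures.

7.2999 × 10^6

Var(Ŷ_str) = Σₕ Nₕ²(1 − fₕ)sₕ²/nₕ.
35–54: 9760²·(1 − 1097/9760)·431000000/1097 = 3.321917 × 10^13.
65+: 19718²·(1 − 963/19718)·52260000/963 = 2.0068876 × 10^13.
Sum = 5.3288046 × 10^13.
SE = √(5.3288046 × 10^13) = 7.2999 × 10^6.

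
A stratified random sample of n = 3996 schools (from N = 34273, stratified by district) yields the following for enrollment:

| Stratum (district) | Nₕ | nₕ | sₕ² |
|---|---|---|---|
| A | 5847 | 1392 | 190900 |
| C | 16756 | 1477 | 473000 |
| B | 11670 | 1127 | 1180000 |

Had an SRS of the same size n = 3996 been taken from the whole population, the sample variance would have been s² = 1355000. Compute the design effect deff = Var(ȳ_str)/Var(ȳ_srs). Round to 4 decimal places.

0.6093

Var(ȳ_str) = Σ Wₕ²(1−fₕ)sₕ²/nₕ with Wₕ = Nₕ/34273:
  A: (5847/34273)²·(1−1392/5847)·190900/1392 = 3.0411879
  C: (16756/34273)²·(1−1477/16756)·473000/1477 = 69.797792
  B: (11670/34273)²·(1−1127/11670)·1180000/1127 = 109.67027
  → Var(ȳ_str) = 182.50925.
Var(ȳ_srs) = (1 − 3996/34273)·1355000/3996 = 299.55359.
deff = 182.50925 / 299.55359 = 0.6093.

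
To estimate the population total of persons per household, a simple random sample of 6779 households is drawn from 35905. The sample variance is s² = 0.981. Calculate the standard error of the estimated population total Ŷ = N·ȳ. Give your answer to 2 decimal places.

Var(Ŷ) = N²·Var(ȳ) = N²·(1 − n/N)·s²/n.
f = 6779/35905 = 0.18880379; Var(ȳ) = 0.81119621·0.981/6779 = 1.1738951 × 10^-4.
Var(Ŷ) = 35905² · (1.1738951 × 10^-4) = 151334.92.
SE(Ŷ) = √(151334.92) = 389.02.

389.02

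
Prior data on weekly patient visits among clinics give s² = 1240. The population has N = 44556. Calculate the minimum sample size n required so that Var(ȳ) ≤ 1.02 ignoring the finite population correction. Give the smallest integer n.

1216

Without fpc, n₀ = s²/D = 1240/1.02 = 1215.6863.
Rounding up, n = 1216.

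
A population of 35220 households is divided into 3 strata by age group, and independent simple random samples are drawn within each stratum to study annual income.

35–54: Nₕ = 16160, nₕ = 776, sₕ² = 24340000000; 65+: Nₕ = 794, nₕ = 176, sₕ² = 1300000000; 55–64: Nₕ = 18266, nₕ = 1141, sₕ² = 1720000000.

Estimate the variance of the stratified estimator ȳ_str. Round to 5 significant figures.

6.6693 × 10^6

Var(ȳ_str) = Σₕ Wₕ²(1 − fₕ)sₕ²/nₕ with Wₕ = Nₕ/N, N = 35220.
35–54: Wₕ = 0.45883021; term = 0.45883021²·(1 − 0.04801980)·24340000000/776 = 6.2862374 × 10^6.
65+: Wₕ = 0.02254401; term = 0.02254401²·(1 − 0.22166247)·1300000000/176 = 2921.8705.
55–64: Wₕ = 0.51862578; term = 0.51862578²·(1 − 0.06246578)·1720000000/1141 = 380135.24.
Sum = 6.6692945 × 10^6.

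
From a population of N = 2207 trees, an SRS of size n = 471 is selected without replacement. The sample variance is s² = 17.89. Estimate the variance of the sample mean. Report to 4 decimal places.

0.0299

Under SRS without replacement, Var(ȳ) = (1 − f)·s²/n with f = n/N = 471/2207 = 0.21341187.
Var(ȳ) = (1 − 0.21341187)·17.89/471 = 0.78658813·0.037983015 = 0.029876989.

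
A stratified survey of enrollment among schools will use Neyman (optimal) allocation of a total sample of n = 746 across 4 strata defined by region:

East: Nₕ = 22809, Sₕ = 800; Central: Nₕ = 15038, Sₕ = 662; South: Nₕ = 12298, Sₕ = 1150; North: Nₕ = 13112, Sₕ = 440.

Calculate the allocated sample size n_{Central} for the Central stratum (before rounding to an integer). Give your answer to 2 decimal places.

Neyman allocation: nₕ = n·NₕSₕ / Σⱼ NⱼSⱼ.
Σ NⱼSⱼ = 22809·800 + 15038·662 + 12298·1150 + 13112·440 = 4.8114336 × 10^7.
n_{Central} = 746·15038·662 / (4.8114336 × 10^7) = 154.35.

154.35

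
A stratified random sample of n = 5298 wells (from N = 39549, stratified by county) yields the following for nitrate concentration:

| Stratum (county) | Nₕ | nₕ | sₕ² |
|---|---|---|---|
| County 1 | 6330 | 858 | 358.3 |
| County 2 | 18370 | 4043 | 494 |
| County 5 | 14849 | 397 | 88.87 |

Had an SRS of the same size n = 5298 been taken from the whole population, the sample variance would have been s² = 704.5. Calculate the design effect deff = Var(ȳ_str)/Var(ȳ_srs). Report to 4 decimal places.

Var(ȳ_str) = Σ Wₕ²(1−fₕ)sₕ²/nₕ with Wₕ = Nₕ/39549:
  County 1: (6330/39549)²·(1−858/6330)·358.3/858 = 0.0092477974
  County 2: (18370/39549)²·(1−4043/18370)·494/4043 = 0.020559692
  County 5: (14849/39549)²·(1−397/14849)·88.87/397 = 0.030712758
  → Var(ȳ_str) = 0.060520247.
Var(ȳ_srs) = (1 − 5298/39549)·704.5/5298 = 0.11516136.
deff = 0.060520247 / 0.11516136 = 0.5255.

0.5255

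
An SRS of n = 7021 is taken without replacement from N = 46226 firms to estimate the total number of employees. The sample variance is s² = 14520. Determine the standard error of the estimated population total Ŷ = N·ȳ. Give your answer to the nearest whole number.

61221

Var(Ŷ) = N²·Var(ȳ) = N²·(1 − n/N)·s²/n.
f = 7021/46226 = 0.15188422; Var(ȳ) = 0.84811578·14520/7021 = 1.7539725.
Var(Ŷ) = 46226² · 1.7539725 = 3.747964 × 10^9.
SE(Ŷ) = √(3.747964 × 10^9) = 61221.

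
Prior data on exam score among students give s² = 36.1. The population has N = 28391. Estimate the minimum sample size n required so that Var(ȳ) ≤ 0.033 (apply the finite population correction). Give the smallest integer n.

Without fpc, n₀ = s²/D = 36.1/0.033 = 1093.9394.
With fpc, (1 − n/N)·s²/n ≤ D requires n ≥ n₀/(1 + n₀/N) = 1093.9394/(1 + 1093.9394/28391) = 1053.3525.
Rounding up, n = 1054.

1054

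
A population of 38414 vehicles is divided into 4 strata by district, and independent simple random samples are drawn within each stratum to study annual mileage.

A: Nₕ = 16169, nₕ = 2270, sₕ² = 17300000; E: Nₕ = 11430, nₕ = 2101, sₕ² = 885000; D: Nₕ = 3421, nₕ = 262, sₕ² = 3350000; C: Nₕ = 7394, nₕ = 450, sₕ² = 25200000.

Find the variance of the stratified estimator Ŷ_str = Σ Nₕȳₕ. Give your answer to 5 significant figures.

Var(Ŷ_str) = Σₕ Nₕ²(1 − fₕ)sₕ²/nₕ.
A: 16169²·(1 − 2270/16169)·17300000/2270 = 1.7127223 × 10^12.
E: 11430²·(1 − 2101/11430)·885000/2101 = 4.4915738 × 10^10.
D: 3421²·(1 − 262/3421)·3350000/262 = 1.3818033 × 10^11.
C: 7394²·(1 − 450/7394)·25200000/450 = 2.8752604 × 10^12.
Sum = 4.7710788 × 10^12.

4.7711 × 10^12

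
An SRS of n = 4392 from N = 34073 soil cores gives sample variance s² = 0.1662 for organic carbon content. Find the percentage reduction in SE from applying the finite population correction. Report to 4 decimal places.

6.6672

f = n/N = 4392/34073 = 0.12889972.
SE_no-fpc = √(s²/n) = 0.006151547; SE_fpc = √((1−f)s²/n) = 0.0057414082.
Ratio = √(1−f) = 0.93332753. Reduction = 100·(1 − 0.93332753) = 6.6672%.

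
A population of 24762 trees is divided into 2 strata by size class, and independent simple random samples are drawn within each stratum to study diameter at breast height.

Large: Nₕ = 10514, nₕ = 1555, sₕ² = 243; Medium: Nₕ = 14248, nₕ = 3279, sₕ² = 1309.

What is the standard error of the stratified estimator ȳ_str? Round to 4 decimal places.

0.3546

Var(ȳ_str) = Σₕ Wₕ²(1 − fₕ)sₕ²/nₕ with Wₕ = Nₕ/N, N = 24762.
Large: Wₕ = 0.42460221; term = 0.42460221²·(1 − 0.14789804)·243/1555 = 0.024006672.
Medium: Wₕ = 0.57539779; term = 0.57539779²·(1 − 0.23013756)·1309/3279 = 0.10175312.
Sum = 0.12575979.
SE = √(0.12575979) = 0.3546.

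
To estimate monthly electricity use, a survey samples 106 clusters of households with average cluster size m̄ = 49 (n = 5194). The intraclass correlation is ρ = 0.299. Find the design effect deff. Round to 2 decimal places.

deff = 1 + (49 − 1)·0.299 = 1 + 14.352 = 15.352.

15.35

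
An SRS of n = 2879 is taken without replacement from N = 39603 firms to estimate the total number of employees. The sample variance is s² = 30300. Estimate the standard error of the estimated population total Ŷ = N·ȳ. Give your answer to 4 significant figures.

123700

Var(Ŷ) = N²·Var(ȳ) = N²·(1 − n/N)·s²/n.
f = 2879/39603 = 0.07269651; Var(ȳ) = 0.92730349·30300/2879 = 9.7593941.
Var(Ŷ) = 39603² · 9.7593941 = 1.530661 × 10^10.
SE(Ŷ) = √(1.530661 × 10^10) = 123700.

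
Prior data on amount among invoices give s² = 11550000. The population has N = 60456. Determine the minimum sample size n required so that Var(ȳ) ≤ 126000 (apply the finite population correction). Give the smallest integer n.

92

Without fpc, n₀ = s²/D = 11550000/126000 = 91.6667.
With fpc, (1 − n/N)·s²/n ≤ D requires n ≥ n₀/(1 + n₀/N) = 91.6667/(1 + 91.6667/60456) = 91.5279.
Rounding up, n = 92.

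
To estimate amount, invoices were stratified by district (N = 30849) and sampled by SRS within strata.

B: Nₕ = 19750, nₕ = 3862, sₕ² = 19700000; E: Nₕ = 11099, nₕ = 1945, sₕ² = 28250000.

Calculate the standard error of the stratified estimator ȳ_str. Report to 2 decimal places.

56.86

Var(ȳ_str) = Σₕ Wₕ²(1 − fₕ)sₕ²/nₕ with Wₕ = Nₕ/N, N = 30849.
B: Wₕ = 0.64021524; term = 0.64021524²·(1 − 0.19554430)·19700000/3862 = 1681.9307.
E: Wₕ = 0.35978476; term = 0.35978476²·(1 − 0.17524101)·28250000/1945 = 1550.6416.
Sum = 3232.5723.
SE = √(3232.5723) = 56.86.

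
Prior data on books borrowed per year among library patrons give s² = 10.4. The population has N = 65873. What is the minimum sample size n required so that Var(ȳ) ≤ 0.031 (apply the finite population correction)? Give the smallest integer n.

334

Without fpc, n₀ = s²/D = 10.4/0.031 = 335.4839.
With fpc, (1 − n/N)·s²/n ≤ D requires n ≥ n₀/(1 + n₀/N) = 335.4839/(1 + 335.4839/65873) = 333.7840.
Rounding up, n = 334.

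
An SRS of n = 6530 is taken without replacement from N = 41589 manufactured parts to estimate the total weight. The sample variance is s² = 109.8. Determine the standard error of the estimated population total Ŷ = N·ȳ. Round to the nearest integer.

4951

Var(Ŷ) = N²·Var(ȳ) = N²·(1 − n/N)·s²/n.
f = 6530/41589 = 0.15701267; Var(ȳ) = 0.84298733·109.8/6530 = 0.01417458.
Var(Ŷ) = 41589² · 0.01417458 = 2.451699 × 10^7.
SE(Ŷ) = √(2.451699 × 10^7) = 4951.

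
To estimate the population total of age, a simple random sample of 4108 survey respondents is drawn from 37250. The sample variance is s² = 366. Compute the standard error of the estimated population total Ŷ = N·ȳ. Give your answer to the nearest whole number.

Var(Ŷ) = N²·Var(ȳ) = N²·(1 − n/N)·s²/n.
f = 4108/37250 = 0.11028188; Var(ȳ) = 0.88971812·366/4108 = 0.079268946.
Var(Ŷ) = 37250² · 0.079268946 = 1.0999062 × 10^8.
SE(Ŷ) = √(1.0999062 × 10^8) = 10488.

10488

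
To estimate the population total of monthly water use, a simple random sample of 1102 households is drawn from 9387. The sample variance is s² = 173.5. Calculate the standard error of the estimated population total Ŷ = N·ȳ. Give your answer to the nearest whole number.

Var(Ŷ) = N²·Var(ȳ) = N²·(1 − n/N)·s²/n.
f = 1102/9387 = 0.11739640; Var(ȳ) = 0.88260360·173.5/1102 = 0.13895801.
Var(Ŷ) = 9387² · 0.13895801 = 1.2244392 × 10^7.
SE(Ŷ) = √(1.2244392 × 10^7) = 3499.

3499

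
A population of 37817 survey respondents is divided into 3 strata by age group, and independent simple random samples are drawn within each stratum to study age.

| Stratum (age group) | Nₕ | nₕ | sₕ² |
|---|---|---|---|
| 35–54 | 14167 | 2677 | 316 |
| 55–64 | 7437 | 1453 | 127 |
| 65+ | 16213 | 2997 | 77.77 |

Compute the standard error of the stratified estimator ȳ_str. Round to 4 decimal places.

0.1416

Var(ȳ_str) = Σₕ Wₕ²(1 − fₕ)sₕ²/nₕ with Wₕ = Nₕ/N, N = 37817.
35–54: Wₕ = 0.37461988; term = 0.37461988²·(1 − 0.18896026)·316/2677 = 0.013435768.
55–64: Wₕ = 0.19665759; term = 0.19665759²·(1 − 0.19537448)·127/1453 = 0.0027199024.
65+: Wₕ = 0.42872253; term = 0.42872253²·(1 − 0.18485166)·77.77/2997 = 0.0038878958.
Sum = 0.020043566.
SE = √(0.020043566) = 0.1416.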